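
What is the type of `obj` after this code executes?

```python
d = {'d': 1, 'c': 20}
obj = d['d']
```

Accessing dict[str, int] with key 'd' returns int value 1

int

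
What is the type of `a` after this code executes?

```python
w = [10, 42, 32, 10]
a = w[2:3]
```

Slicing a list always returns a list

list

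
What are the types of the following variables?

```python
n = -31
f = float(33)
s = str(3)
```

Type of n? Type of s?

n is int; s is str

int, str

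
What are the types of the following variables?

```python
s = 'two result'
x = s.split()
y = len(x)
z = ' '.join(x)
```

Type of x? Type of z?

str.split() returns list; str.join() returns str

list, str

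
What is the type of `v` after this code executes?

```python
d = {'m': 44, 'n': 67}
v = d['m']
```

Accessing dict[str, int] with key 'm' returns int value 44

int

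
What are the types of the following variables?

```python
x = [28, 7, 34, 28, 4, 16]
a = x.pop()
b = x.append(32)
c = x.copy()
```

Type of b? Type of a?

list.append() returns None; list.pop() returns the element (int)

NoneType, int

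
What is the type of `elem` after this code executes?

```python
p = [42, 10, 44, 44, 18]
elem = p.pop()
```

list.pop() returns the popped element (int here)

int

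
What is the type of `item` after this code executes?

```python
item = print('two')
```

print() returns None

NoneType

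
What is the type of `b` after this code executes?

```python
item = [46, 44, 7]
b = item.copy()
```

list.copy() returns list

list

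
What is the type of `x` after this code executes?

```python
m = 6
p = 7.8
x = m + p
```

int + float returns float (6 + 7.8 = 13.8)

float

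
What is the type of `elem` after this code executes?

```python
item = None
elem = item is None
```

'is' comparison returns bool

bool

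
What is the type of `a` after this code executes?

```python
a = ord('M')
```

ord() returns int (Unicode code point)

int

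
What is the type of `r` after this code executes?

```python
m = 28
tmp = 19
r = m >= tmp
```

Comparison operators return bool

bool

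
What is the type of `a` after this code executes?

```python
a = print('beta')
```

print() returns None

NoneType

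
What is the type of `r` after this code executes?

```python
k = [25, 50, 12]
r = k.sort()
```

list.sort() returns None (sorts in place)

NoneType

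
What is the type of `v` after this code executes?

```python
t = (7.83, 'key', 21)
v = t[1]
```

Index 1 of tuple is 'key' which is str

str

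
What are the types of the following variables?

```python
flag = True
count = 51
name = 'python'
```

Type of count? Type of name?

count is int; name is str

int, str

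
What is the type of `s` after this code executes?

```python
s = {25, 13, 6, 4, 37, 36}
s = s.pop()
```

Popping from a set of ints returns int

int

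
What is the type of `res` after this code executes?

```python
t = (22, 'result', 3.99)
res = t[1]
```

Index 1 of tuple is 'result' which is str

str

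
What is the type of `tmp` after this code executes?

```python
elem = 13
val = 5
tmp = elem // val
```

int // int returns int (13 // 5 = 2)

int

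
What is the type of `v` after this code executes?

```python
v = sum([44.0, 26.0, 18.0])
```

sum() of floats returns float

float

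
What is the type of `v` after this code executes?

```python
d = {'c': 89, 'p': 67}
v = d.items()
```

dict.items() returns a dict_items view

dict_items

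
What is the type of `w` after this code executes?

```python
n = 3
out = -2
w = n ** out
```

int ** negative int returns float

float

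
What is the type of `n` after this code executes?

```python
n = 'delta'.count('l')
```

str.count() returns int

int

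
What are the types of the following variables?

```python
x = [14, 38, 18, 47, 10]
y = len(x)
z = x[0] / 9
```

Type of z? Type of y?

int / int returns float; len() returns int

float, int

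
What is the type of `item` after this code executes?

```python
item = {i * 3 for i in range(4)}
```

A set comprehension {expr for x in iterable} produces a set

set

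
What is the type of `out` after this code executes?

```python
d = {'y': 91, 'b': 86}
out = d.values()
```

.values() returns a dict_values view object

dict_values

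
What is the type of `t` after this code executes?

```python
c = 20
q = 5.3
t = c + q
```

int + float returns float (20 + 5.3 = 25.3)

float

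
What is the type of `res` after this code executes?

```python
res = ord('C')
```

ord() returns int (Unicode code point)

int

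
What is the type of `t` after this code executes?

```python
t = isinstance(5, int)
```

isinstance() returns bool

bool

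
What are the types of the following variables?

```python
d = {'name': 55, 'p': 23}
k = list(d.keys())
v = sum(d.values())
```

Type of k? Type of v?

list(...) returns list; sum of int values returns int

list, int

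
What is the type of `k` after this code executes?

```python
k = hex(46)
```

hex() returns str representation

str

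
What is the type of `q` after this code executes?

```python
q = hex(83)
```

hex() returns str representation

str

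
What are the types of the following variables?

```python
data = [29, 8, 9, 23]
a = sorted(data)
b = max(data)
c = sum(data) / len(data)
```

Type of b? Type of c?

max of ints returns int; int / int returns float

int, float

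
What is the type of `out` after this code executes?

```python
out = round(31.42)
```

round() with no ndigits arg returns int

int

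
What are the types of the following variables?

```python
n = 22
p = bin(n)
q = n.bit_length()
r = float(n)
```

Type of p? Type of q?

bin() returns str; int.bit_length() returns int

str, int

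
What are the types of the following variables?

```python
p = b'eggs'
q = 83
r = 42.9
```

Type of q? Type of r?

q is int; r is float

int, float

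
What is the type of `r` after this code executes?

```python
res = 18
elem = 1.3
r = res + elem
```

int + float returns float (18 + 1.3 = 19.3)

float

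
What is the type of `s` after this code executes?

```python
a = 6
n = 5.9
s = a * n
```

int * float returns float (6 * 5.9 = 35.4)

float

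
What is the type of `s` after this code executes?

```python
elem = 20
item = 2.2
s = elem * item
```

int * float returns float (20 * 2.2 = 44.0)

float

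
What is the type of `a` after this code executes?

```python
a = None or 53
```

'or' with None returns the other value (53, int)

int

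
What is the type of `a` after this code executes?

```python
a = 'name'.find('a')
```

str.find() returns int (index, or -1)

int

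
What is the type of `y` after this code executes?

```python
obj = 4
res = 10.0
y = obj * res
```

int * float returns float (4 * 10.0 = 40.0)

float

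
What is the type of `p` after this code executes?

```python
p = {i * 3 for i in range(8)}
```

A set comprehension {expr for x in iterable} produces a set

set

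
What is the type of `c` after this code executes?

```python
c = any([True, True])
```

any() returns bool

bool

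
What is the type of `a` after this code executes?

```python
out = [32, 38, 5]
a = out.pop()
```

list.pop() returns the popped element (int here)

int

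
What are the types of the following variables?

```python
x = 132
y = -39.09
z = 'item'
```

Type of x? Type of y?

x is int; y is float

int, float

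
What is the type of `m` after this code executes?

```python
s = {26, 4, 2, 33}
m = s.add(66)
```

set.add() returns None (mutates in place)

NoneType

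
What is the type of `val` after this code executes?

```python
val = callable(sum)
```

callable() returns bool

bool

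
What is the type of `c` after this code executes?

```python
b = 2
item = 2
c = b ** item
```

int ** positive int returns int (2 ** 2 = 4)

int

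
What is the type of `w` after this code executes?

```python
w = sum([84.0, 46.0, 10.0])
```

sum() of floats returns float

float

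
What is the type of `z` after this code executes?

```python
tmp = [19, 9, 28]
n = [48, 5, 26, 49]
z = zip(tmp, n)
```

zip() returns a zip iterator object

zip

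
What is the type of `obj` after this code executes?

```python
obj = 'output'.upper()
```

str.upper() returns str

str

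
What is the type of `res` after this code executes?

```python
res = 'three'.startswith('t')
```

str.startswith() returns bool

bool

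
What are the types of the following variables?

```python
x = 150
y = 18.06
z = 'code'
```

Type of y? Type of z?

y is float; z is str

float, str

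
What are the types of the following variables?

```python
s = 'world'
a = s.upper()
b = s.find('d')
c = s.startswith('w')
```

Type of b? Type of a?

str.find() returns int; str.upper() returns str

int, str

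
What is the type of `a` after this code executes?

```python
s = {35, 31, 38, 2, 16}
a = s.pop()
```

Popping from a set of ints returns int

int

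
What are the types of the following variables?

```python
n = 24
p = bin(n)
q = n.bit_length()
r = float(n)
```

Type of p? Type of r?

bin() returns str; float() returns float

str, float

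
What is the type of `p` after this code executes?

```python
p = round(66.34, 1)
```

round() with ndigits arg returns float

float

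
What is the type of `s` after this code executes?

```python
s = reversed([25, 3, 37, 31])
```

reversed() on a list returns a list_reverseiterator

list_reverseiterator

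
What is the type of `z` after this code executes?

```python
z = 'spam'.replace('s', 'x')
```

str.replace() returns str

str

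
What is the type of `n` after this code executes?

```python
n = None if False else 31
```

Ternary: condition is False, else branch (31) taken → int

int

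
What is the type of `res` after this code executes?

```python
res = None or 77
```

'or' with None returns the other value (77, int)

int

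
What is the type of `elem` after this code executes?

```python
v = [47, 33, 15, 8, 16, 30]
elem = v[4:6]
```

Slicing a list always returns a list

list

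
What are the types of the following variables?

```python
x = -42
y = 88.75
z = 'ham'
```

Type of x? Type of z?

x is int; z is str

int, str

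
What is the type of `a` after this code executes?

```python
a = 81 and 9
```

'and' returns the last value when all truthy (9, which is int)

int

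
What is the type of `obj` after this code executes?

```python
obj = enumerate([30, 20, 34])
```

enumerate() returns an enumerate iterator object

enumerate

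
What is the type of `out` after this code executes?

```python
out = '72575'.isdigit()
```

str.isdigit() returns bool

bool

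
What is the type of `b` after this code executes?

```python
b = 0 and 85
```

'and' returns the first falsy value (0, which is int)

int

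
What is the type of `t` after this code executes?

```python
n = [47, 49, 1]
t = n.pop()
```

list.pop() returns the popped element (int here)

int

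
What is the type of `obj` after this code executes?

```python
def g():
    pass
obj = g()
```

A function with no return statement returns None

NoneType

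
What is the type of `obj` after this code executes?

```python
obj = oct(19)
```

oct() returns str representation

str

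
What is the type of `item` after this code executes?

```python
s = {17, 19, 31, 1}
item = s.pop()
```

Popping from a set of ints returns int

int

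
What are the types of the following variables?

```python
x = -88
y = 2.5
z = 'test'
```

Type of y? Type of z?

y is float; z is str

float, str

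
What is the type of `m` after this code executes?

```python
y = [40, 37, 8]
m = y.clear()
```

list.clear() returns None

NoneType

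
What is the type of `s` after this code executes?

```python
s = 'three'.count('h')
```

str.count() returns int

int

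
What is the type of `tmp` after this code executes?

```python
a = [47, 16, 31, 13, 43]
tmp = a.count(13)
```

list.count() returns int

int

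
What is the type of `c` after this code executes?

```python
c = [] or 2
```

'or' returns first truthy value (2, which is int)

int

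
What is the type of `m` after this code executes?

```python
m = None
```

None has type NoneType

NoneType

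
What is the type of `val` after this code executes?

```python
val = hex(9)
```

hex() returns str representation

str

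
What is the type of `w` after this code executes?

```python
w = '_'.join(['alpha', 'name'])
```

str.join() returns str

str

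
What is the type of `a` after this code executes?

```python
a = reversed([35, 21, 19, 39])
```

reversed() on a list returns a list_reverseiterator

list_reverseiterator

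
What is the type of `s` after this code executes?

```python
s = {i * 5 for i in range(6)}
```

A set comprehension {expr for x in iterable} produces a set

set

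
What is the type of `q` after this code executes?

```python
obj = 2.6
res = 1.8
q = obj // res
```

float // float returns float (floor division preserves float type)

float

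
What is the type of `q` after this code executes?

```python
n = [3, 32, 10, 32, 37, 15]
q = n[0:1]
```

Slicing a list always returns a list

list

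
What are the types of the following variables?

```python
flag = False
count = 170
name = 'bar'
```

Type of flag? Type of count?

flag is bool; count is int

bool, int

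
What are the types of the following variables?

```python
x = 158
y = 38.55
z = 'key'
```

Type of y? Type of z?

y is float; z is str

float, str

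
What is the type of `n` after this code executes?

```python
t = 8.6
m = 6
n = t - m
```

float - int returns float (8.6 - 6 = 2.6)

float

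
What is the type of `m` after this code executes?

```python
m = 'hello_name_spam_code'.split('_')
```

str.split() returns list

list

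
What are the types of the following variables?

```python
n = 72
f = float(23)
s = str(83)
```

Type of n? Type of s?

n is int; s is str

int, str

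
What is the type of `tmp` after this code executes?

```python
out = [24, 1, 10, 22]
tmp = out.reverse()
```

list.reverse() returns None

NoneType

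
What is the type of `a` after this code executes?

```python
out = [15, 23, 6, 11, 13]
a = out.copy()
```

list.copy() returns list

list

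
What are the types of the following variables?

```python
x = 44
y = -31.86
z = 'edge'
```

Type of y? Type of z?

y is float; z is str

float, str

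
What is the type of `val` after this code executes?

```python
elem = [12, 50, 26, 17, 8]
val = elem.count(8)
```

list.count() returns int

int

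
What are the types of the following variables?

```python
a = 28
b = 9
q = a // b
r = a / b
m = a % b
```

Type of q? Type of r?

int // int returns int; int / int returns float

int, float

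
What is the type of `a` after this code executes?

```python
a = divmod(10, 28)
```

divmod() returns a tuple (quotient, remainder)

tuple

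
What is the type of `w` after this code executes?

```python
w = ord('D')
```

ord() returns int (Unicode code point)

int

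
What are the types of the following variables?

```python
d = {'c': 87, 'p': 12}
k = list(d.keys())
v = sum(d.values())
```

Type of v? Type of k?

sum of int values returns int; list(...) returns list

int, list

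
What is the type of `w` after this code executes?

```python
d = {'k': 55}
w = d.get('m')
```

dict.get() returns None when key 'm' is not found and no default given

NoneType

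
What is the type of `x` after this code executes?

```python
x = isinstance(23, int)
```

isinstance() returns bool

bool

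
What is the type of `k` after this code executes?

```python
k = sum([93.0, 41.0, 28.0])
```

sum() of floats returns float

float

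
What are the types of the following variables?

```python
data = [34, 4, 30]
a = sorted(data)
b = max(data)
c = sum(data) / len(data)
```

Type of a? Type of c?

sorted() returns list; int / int returns float

list, float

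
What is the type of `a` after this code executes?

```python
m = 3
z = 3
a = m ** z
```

int ** positive int returns int (3 ** 3 = 27)

int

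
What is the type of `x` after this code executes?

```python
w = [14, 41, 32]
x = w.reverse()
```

list.reverse() returns None

NoneType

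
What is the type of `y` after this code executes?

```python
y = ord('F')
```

ord() returns int (Unicode code point)

int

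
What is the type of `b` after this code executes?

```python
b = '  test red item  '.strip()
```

str.strip() returns str

str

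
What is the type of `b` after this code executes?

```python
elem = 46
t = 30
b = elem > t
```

Comparison operators return bool

bool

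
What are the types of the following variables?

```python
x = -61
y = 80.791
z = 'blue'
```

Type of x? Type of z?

x is int; z is str

int, str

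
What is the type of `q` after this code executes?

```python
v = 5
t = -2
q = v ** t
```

int ** negative int returns float

float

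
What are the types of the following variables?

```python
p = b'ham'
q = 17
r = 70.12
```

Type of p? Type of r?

p is bytes; r is float

bytes, float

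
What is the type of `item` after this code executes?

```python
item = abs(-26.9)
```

abs() of float returns float

float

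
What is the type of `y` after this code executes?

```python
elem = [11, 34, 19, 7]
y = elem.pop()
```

list.pop() returns the popped element (int here)

int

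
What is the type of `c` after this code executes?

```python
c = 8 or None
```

'or' returns first truthy value (8, int)

int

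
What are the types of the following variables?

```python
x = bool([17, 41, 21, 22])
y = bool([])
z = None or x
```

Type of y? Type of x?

bool() returns bool; bool() returns bool

bool, bool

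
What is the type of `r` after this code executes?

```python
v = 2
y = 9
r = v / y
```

int / int always returns float in Python 3 (2 / 9 = 0.222222)

float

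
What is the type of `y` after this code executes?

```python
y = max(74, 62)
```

max() of ints returns int

int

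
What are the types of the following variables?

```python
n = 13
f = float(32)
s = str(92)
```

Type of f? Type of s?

f is float; s is str

float, str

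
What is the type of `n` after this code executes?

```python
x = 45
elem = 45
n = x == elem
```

Equality comparison returns bool

bool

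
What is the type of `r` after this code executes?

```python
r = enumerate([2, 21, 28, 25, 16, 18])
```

enumerate() returns an enumerate iterator object

enumerate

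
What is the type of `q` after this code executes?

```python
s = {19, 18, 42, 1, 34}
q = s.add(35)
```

set.add() returns None (mutates in place)

NoneType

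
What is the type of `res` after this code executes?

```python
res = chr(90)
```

chr() returns str (single character)

str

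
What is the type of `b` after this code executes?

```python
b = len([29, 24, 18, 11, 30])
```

len() always returns int

int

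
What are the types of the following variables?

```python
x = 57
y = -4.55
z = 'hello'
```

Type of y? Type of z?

y is float; z is str

float, str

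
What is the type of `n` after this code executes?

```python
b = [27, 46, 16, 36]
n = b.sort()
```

list.sort() returns None (sorts in place)

NoneType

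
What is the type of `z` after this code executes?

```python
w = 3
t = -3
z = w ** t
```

int ** negative int returns float

float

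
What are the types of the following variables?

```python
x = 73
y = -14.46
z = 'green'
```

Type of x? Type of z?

x is int; z is str

int, str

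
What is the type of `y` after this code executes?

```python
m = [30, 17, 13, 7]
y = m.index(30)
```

list.index() returns int

int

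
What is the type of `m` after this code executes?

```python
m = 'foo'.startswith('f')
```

str.startswith() returns bool

bool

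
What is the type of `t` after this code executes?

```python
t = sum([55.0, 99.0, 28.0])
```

sum() of floats returns float

float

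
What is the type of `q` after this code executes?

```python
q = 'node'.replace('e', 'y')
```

str.replace() returns str

str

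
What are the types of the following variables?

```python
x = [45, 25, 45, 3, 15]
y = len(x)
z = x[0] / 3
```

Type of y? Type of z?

len() returns int; int / int returns float

int, float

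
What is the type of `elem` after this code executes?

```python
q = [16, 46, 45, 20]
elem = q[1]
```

Indexing a list of ints returns int (q[1] = 46)

int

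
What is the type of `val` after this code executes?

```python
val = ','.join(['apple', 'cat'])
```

str.join() returns str

str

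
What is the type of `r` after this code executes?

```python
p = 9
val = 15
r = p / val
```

int / int always returns float in Python 3 (9 / 15 = 0.6)

float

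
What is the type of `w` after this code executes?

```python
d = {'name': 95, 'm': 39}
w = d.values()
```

.values() returns a dict_values view object

dict_values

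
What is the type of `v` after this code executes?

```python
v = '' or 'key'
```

'or' returns first truthy value ('key', which is str)

str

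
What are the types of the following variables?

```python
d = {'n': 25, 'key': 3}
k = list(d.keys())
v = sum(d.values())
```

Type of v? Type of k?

sum of int values returns int; list(...) returns list

int, list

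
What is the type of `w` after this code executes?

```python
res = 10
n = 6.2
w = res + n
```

int + float returns float (10 + 6.2 = 16.2)

float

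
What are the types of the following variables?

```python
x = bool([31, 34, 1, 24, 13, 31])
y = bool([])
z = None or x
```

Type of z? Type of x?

None or <bool> returns the bool; bool() returns bool

bool, bool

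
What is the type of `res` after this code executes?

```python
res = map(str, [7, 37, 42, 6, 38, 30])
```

map() returns a map iterator object

map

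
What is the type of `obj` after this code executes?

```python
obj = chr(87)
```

chr() returns str (single character)

str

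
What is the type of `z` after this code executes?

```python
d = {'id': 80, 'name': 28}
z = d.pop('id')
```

dict.pop() returns the value (int)

int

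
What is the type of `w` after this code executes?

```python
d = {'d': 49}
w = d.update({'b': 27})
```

dict.update() returns None

NoneType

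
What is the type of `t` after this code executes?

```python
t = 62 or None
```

'or' returns first truthy value (62, int)

int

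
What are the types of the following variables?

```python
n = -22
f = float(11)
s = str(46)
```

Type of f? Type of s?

f is float; s is str

float, str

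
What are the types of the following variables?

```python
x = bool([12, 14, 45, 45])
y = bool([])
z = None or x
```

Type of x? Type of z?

bool() returns bool; None or <bool> returns the bool

bool, bool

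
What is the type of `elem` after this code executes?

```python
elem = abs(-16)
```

abs() of int returns int

int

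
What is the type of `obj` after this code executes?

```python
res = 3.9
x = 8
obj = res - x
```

float - int returns float (3.9 - 8 = -4.1)

float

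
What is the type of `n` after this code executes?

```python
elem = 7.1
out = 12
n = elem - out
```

float - int returns float (7.1 - 12 = -4.9)

float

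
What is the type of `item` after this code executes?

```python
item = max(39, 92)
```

max() of ints returns int

int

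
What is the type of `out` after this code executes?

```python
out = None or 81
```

'or' with None returns the other value (81, int)

int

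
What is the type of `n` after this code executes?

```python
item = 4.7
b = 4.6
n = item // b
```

float // float returns float (floor division preserves float type)

float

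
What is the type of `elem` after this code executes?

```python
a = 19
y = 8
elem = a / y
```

int / int always returns float in Python 3 (19 / 8 = 2.375)

float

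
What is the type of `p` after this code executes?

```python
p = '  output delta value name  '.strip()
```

str.strip() returns str

str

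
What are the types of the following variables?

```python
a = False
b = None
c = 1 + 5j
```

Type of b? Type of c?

b is NoneType; c is complex

NoneType, complex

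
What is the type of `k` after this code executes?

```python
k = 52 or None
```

'or' returns first truthy value (52, int)

int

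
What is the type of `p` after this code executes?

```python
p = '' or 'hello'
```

'or' returns first truthy value ('hello', which is str)

str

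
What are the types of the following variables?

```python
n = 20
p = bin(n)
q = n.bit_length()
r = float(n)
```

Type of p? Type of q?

bin() returns str; int.bit_length() returns int

str, int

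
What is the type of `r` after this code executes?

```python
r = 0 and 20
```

'and' returns the first falsy value (0, which is int)

int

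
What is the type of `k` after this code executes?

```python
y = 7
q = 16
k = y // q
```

int // int returns int (7 // 16 = 0)

int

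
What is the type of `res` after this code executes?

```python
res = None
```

None has type NoneType

NoneType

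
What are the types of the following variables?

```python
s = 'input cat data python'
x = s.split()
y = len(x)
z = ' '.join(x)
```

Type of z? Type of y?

str.join() returns str; len() returns int

str, int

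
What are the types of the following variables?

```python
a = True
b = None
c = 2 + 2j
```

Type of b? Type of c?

b is NoneType; c is complex

NoneType, complex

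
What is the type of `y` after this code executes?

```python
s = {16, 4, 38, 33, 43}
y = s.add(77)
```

set.add() returns None (mutates in place)

NoneType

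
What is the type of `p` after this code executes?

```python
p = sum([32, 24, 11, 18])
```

sum() of ints returns int

int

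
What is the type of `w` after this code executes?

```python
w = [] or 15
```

'or' returns first truthy value (15, which is int)

int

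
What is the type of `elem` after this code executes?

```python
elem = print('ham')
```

print() returns None

NoneType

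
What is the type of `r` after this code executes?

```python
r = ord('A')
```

ord() returns int (Unicode code point)

int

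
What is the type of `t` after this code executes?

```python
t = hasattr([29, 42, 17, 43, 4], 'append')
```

hasattr() returns bool

bool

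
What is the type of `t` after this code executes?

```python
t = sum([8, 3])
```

sum() of ints returns int

int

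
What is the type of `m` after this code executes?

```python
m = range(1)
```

range() returns a range object

range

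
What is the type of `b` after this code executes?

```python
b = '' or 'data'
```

'or' returns first truthy value ('data', which is str)

str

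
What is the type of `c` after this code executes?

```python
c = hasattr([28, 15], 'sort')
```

hasattr() returns bool

bool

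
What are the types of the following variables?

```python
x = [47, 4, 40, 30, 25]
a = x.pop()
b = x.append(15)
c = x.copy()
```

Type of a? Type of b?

list.pop() returns the element (int); list.append() returns None

int, NoneType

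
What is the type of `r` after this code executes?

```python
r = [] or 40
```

'or' returns first truthy value (40, which is int)

int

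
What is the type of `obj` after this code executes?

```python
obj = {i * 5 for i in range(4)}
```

A set comprehension {expr for x in iterable} produces a set

set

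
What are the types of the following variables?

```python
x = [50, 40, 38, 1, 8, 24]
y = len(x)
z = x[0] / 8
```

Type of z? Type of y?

int / int returns float; len() returns int

float, int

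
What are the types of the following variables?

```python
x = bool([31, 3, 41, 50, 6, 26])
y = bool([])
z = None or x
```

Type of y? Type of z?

bool() returns bool; None or <bool> returns the bool

bool, bool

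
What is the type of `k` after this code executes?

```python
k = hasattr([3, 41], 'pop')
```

hasattr() returns bool

bool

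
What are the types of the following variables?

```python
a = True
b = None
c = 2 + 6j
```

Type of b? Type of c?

b is NoneType; c is complex

NoneType, complex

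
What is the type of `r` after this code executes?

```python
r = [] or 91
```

'or' returns first truthy value (91, which is int)

int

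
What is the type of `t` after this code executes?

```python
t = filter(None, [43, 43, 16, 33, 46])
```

filter() returns a filter iterator object

filter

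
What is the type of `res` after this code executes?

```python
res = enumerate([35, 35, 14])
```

enumerate() returns an enumerate iterator object

enumerate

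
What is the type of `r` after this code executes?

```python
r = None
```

None has type NoneType

NoneType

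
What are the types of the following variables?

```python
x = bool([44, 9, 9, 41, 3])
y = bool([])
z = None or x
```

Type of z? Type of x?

None or <bool> returns the bool; bool() returns bool

bool, bool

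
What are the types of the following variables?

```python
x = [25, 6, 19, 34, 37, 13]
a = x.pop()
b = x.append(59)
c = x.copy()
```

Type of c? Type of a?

list.copy() returns list; list.pop() returns the element (int)

list, int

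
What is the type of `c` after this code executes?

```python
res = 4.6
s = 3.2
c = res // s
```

float // float returns float (floor division preserves float type)

float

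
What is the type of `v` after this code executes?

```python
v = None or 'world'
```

'or' with None returns the other value ('world', str)

str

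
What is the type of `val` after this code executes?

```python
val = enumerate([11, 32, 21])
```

enumerate() returns an enumerate iterator object

enumerate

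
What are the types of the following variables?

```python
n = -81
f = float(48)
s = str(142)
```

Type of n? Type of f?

n is int; f is float

int, float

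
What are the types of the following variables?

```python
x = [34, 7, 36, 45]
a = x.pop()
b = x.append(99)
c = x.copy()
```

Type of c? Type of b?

list.copy() returns list; list.append() returns None

list, NoneType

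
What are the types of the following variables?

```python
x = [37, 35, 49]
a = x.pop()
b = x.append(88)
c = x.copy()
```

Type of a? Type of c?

list.pop() returns the element (int); list.copy() returns list

int, list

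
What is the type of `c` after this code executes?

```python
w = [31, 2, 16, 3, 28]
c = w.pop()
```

list.pop() returns the popped element (int here)

int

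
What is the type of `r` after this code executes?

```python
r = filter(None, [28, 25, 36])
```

filter() returns a filter iterator object

filter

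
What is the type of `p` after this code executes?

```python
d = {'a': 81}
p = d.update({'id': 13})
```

dict.update() returns None

NoneType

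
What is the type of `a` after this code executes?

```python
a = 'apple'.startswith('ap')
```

str.startswith() returns bool

bool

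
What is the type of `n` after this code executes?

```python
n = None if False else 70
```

Ternary: condition is False, else branch (70) taken → int

int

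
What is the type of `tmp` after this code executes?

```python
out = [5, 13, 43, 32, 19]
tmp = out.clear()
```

list.clear() returns None

NoneType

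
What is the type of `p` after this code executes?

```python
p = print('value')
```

print() returns None

NoneType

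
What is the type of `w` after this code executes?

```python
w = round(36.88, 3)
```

round() with ndigits arg returns float

float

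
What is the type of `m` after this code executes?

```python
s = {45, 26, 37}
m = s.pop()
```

Popping from a set of ints returns int

int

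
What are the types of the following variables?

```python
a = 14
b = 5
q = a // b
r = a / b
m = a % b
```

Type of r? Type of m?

int / int returns float; int % int returns int

float, int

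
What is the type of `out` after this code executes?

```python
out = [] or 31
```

'or' returns first truthy value (31, which is int)

int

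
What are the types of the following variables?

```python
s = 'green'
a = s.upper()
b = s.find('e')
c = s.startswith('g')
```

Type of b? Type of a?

str.find() returns int; str.upper() returns str

int, str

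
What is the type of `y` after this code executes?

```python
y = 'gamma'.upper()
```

str.upper() returns str

str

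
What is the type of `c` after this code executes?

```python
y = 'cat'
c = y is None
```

'is' comparison returns bool

bool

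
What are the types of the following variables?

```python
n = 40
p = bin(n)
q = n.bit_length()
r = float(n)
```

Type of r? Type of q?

float() returns float; int.bit_length() returns int

float, int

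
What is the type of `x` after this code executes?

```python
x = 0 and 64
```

'and' returns the first falsy value (0, which is int)

int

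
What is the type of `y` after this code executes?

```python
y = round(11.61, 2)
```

round() with ndigits arg returns float

float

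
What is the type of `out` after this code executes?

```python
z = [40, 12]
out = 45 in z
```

'in' operator returns bool

bool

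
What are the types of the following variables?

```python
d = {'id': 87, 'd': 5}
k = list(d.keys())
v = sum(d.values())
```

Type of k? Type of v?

list(...) returns list; sum of int values returns int

list, int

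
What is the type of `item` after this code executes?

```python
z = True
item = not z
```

'not' always returns bool

bool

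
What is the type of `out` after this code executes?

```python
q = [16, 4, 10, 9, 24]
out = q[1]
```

Indexing a list of ints returns int (q[1] = 4)

int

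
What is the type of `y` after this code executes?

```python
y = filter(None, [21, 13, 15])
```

filter() returns a filter iterator object

filter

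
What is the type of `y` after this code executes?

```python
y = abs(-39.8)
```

abs() of float returns float

float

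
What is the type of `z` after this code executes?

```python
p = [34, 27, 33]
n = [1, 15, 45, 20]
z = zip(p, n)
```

zip() returns a zip iterator object

zip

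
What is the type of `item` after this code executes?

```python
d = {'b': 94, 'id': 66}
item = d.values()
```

.values() returns a dict_values view object

dict_values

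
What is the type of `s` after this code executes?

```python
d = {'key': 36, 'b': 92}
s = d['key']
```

Accessing dict[str, int] with key 'key' returns int value 36

int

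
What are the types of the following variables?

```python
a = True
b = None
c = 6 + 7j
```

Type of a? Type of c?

a is bool; c is complex

bool, complex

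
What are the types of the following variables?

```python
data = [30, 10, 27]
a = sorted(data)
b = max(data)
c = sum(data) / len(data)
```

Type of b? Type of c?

max of ints returns int; int / int returns float

int, float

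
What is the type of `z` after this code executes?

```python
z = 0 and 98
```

'and' returns the first falsy value (0, which is int)

int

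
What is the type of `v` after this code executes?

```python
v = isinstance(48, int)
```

isinstance() returns bool

bool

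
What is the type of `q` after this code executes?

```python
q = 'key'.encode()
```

str.encode() returns bytes

bytes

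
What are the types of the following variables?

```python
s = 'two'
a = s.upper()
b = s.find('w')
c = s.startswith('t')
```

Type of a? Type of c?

str.upper() returns str; str.startswith() returns bool

str, bool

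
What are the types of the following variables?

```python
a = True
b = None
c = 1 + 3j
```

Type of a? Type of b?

a is bool; b is NoneType

bool, NoneType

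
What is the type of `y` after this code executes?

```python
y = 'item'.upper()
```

str.upper() returns str

str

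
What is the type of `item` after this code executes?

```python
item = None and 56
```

'and' returns first falsy value (None)

NoneType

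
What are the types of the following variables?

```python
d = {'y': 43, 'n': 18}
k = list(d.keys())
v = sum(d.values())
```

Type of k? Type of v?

list(...) returns list; sum of int values returns int

list, int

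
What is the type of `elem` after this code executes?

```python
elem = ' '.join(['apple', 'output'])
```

str.join() returns str

str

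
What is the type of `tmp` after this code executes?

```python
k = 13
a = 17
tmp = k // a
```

int // int returns int (13 // 17 = 0)

int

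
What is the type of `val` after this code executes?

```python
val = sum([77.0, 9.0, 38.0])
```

sum() of floats returns float

float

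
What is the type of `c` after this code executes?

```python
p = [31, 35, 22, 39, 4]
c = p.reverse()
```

list.reverse() returns None

NoneType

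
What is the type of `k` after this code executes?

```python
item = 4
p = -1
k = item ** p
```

int ** negative int returns float

float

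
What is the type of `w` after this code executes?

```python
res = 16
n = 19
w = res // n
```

int // int returns int (16 // 19 = 0)

int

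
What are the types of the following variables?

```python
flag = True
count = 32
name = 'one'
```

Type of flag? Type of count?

flag is bool; count is int

bool, int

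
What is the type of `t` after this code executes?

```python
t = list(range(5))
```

list(range(...)) returns list

list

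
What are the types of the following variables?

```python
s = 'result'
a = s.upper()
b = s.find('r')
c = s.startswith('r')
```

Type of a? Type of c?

str.upper() returns str; str.startswith() returns bool

str, bool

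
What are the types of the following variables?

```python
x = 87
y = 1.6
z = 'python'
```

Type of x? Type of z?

x is int; z is str

int, str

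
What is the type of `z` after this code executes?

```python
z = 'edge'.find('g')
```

str.find() returns int (index, or -1)

int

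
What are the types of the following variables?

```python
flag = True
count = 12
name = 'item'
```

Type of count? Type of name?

count is int; name is str

int, str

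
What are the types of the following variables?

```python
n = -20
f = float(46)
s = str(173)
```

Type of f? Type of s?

f is float; s is str

float, str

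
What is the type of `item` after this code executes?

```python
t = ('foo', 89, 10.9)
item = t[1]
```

Index 1 of tuple is 89 which is int

int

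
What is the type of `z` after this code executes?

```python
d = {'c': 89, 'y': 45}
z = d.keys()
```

.keys() returns a dict_keys view object

dict_keys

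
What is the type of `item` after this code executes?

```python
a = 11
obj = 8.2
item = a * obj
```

int * float returns float (11 * 8.2 = 90.2)

float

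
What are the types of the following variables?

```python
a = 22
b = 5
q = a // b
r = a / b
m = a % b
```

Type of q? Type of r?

int // int returns int; int / int returns float

int, float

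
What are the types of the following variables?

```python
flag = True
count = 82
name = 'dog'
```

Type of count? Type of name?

count is int; name is str

int, str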